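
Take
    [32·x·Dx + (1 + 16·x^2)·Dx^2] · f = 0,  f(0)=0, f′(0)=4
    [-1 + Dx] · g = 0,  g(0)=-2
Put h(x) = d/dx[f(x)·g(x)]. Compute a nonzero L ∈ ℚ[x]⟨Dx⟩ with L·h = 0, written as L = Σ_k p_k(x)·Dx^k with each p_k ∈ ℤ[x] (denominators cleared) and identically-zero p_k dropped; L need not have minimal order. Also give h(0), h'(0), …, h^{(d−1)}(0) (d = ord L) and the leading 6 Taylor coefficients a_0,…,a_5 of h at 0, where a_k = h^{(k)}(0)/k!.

f: a_k = 0, 4, 0, -64/3, 0, 1024/5, …
g: a_k = -2, -2, -1, -1/3, -1/12, -1/60, …
Sym-product of L_f,L_g gives L₀ (≤ ord 2).
h₀' ⇒ L via d/dx closure of L₀.
L = (-31 - 64·x + 1568·x^2 - 1024·x^3 + 256·x^4) + (30 + 96·x - 1600·x^2 + 1536·x^3 - 512·x^4)·Dx + (1 - 32·x + 32·x^2 - 512·x^3 + 256·x^4)·Dx^2  (order 2).
h: a_k = -8, -16, 116, 496/3, -1943, -7246/3, …
ICs: h(0) = -8, h′(0) = -16.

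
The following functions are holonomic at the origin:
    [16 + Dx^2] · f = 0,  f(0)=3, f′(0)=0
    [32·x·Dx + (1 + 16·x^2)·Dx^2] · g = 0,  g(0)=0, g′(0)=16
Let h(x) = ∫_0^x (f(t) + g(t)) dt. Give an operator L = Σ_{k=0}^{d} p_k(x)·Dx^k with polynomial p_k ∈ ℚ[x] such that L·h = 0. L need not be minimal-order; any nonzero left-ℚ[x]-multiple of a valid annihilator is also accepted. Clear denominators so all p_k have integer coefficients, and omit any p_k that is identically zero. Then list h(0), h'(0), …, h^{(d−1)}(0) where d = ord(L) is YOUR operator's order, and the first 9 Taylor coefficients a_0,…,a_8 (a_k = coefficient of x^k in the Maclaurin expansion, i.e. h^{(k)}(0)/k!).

L = (-5632·x + 114688·x^3 + 131072·x^5)·Dx^2 + (-16 + 1792·x^2 + 36864·x^4 + 65536·x^6)·Dx^3 + (-352·x + 7168·x^3 + 8192·x^5)·Dx^4 + (-1 + 112·x^2 + 2304·x^4 + 4096·x^6)·Dx^5  (order 5).
h: a_k = 0, 3, 8, -8, -64/3, 32/5, 2048/15, -256/105, -8192/7, …
ICs: h(0) = 0, h′(0) = 3, h′′(0) = 16, h′′′(0) = -48, h′′′′(0) = -512.

f: a_k = 3, 0, -24, 0, 32, 0, -256/15, 0, 512/105, …
g: a_k = 0, 16, 0, -256/3, 0, 4096/5, 0, -65536/7, 0, …
h₀=f+g: left-lcm gives L₀, ord ≤ 4.
h=∫₀ˣh₀: take L = L₀·Dx.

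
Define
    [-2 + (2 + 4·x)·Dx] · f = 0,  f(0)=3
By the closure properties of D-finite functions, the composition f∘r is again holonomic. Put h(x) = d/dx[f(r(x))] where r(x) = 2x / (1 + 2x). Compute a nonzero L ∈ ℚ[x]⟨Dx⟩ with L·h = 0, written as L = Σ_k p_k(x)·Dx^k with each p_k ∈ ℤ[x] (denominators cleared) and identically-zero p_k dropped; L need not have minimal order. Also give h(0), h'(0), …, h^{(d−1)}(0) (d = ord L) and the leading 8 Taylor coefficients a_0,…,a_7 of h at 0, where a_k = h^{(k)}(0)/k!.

f: a_k = 3, 3, -3/2, 3/2, -15/8, 21/8, -63/16, 99/16, …
h₀=f(r): pull back L_f along r ⇒ L₀.
Differentiate: ansatz ord ≤ ord L₀ ⇒ L.
L = (-6 - 24·x) + (-1 - 8·x - 12·x^2)·Dx  (order 1).
h: a_k = 6, -36, 180, -888, 4500, -23544, 126504, -693360, …
ICs: h(0) = 6.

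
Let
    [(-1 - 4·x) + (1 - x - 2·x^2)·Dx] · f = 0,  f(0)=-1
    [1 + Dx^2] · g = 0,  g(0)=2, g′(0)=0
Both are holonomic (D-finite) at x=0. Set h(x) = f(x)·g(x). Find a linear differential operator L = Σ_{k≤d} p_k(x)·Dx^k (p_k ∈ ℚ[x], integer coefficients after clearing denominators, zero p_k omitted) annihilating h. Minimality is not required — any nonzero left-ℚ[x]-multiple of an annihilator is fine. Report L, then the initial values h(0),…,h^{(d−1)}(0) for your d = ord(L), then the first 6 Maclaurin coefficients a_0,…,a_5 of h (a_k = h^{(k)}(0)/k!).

L = (3 + x + 2·x^2) + (2 + 8·x)·Dx + (-1 + x + 2·x^2)·Dx^2  (order 2).
h: a_k = -2, -2, -5, -9, -229/12, -445/12, …
ICs: h(0) = -2, h′(0) = -2.

f: a_k = -1, -1, -3, -5, -11, -21, …
g: a_k = 2, 0, -1, 0, 1/12, 0, …
Sym-product of L_f,L_g gives L₀ (≤ ord 2).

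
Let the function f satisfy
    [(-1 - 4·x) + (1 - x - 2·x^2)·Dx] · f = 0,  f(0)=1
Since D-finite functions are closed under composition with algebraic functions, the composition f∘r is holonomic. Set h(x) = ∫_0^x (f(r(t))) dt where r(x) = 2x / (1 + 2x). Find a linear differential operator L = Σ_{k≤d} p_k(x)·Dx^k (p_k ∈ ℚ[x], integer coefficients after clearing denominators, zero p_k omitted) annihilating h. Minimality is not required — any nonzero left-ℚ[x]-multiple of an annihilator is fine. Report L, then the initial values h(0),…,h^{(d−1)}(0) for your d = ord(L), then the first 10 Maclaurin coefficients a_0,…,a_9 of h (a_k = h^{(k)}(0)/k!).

f: a_k = 1, 1, 3, 5, 11, 21, 43, 85, 171, 341, …
L₀ from L_f via x↦r, Dx↦r'^{-1}Dx.
∫: right-multiply L₀ by Dx.
L = (2 + 20·x)·Dx + (-1 - 4·x + 4·x^2 + 16·x^3)·Dx^2  (order 2).
h: a_k = 0, 1, 1, 8/3, 0, 64/5, -64/3, 768/7, -320, 11264/9, …
ICs: h(0) = 0, h′(0) = 1.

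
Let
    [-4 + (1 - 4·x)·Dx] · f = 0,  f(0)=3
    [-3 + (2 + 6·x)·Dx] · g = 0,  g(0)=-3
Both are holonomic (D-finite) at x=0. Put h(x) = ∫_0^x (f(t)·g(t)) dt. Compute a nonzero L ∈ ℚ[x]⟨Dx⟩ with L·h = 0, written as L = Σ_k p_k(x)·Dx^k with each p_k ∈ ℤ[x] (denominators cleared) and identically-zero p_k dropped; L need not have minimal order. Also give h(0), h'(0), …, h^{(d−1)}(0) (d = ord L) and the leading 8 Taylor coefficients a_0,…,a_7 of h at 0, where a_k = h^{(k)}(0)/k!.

f: a_k = 3, 12, 48, 192, 768, 3072, 12288, 49152, …
g: a_k = -3, -9/2, 27/8, -81/16, 1215/128, -5103/256, 45927/1024, -216513/2048, …
Sym-product of L_f,L_g gives L₀ (≤ ord 1).
h=∫h₀ ⇒ L = L₀·Dx.
L = (11 + 12·x)·Dx + (-2 + 2·x + 24·x^2)·Dx^2  (order 2).
h: a_k = 0, -9, -99/4, -501/8, -12267/64, -388899/640, -1042167/512, -7126605/1024, …
ICs: h(0) = 0, h′(0) = -9.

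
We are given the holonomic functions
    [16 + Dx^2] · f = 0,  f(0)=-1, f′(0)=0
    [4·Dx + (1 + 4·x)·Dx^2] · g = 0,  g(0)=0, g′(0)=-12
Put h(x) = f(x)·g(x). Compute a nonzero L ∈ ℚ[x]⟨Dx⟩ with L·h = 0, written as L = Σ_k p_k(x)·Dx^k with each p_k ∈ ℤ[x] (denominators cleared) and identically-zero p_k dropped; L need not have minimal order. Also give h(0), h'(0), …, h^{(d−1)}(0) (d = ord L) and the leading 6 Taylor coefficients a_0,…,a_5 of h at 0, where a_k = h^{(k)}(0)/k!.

L = (-768 + 6144·x + 77824·x^2 + 262144·x^3 + 262144·x^4) + (256 + 5120·x + 24576·x^2 + 32768·x^3)·Dx + (1280·x + 10752·x^2 + 32768·x^3 + 32768·x^4)·Dx^2 + (16 + 320·x + 1536·x^2 + 2048·x^3)·Dx^3 + (3 + 56·x + 368·x^2 + 1024·x^3 + 1024·x^4)·Dx^4  (order 4).
h: a_k = 0, 12, -24, -32, 0, 1152/5, …
ICs: h(0) = 0, h′(0) = 12, h′′(0) = -48, h′′′(0) = -192.

f: a_k = -1, 0, 8, 0, -32/3, 0, …
g: a_k = 0, -12, 24, -64, 192, -3072/5, …
h₀=f·g: eliminate ⇒ L₀, order ≤ 2·2.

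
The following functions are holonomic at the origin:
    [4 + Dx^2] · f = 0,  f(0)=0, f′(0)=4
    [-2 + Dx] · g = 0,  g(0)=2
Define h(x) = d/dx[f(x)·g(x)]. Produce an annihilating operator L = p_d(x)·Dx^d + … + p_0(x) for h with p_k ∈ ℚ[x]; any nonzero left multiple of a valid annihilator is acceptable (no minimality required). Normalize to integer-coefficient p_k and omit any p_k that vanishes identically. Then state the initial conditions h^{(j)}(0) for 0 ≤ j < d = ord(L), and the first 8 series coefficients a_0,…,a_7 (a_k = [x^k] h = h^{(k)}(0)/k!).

L = 8 - 4·Dx + Dx^2  (order 2).
h: a_k = 8, 32, 32, 0, -64/3, -256/15, -256/45, 0, …
ICs: h(0) = 8, h′(0) = 32.

f: a_k = 0, 4, 0, -8/3, 0, 8/15, 0, -16/315, …
g: a_k = 2, 4, 4, 8/3, 4/3, 8/15, 8/45, 16/315, …
Product ⇒ symmetric product L₀, ord ≤ 2.
Derive L from L₀ (diff closure).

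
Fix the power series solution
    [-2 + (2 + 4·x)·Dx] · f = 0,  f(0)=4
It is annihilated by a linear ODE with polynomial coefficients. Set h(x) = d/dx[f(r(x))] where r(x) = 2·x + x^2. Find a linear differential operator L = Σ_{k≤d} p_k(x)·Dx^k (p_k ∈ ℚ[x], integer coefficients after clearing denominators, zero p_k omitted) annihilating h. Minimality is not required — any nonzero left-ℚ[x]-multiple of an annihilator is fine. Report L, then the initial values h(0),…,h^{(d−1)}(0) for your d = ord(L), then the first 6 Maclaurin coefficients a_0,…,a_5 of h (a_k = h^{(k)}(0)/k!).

f: a_k = 4, 4, -2, 2, -5/2, 7/2, …
Change of var in L_f (x↦r) gives L₀.
Derive L from L₀ (diff closure).
L = -1 + (-1 - 5·x - 6·x^2 - 2·x^3)·Dx  (order 1).
h: a_k = 8, -8, 24, -72, 220, -684, …
ICs: h(0) = 8.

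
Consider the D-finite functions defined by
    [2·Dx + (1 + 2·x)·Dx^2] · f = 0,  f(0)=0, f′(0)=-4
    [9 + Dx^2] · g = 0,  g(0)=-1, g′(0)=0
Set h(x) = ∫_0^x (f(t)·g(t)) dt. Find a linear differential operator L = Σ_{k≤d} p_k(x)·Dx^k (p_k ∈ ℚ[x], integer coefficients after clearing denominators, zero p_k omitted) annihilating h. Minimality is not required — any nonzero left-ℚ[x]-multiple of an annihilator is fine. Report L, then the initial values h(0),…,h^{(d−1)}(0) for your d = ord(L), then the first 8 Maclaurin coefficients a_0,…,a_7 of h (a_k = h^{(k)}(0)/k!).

f: a_k = 0, -4, 4, -16/3, 8, -64/5, 64/3, -256/7, …
g: a_k = -1, 0, 9/2, 0, -27/8, 0, 81/80, 0, …
Product ⇒ symmetric product L₀, ord ≤ 4.
h=∫₀ˣh₀: take L = L₀·Dx.
L = (63 + 1053·x + 3969·x^2 + 5832·x^3 + 2916·x^4)·Dx + (63 + 450·x + 972·x^2 + 648·x^3)·Dx^2 + (25 + 270·x + 918·x^2 + 1296·x^3 + 648·x^4)·Dx^3 + (7 + 50·x + 108·x^2 + 72·x^3)·Dx^4 + (2 + 17·x + 53·x^2 + 72·x^3 + 36·x^4)·Dx^5  (order 5).
h: a_k = 0, 0, 2, -4/3, -19/6, 2, 23/60, 1/6, …
ICs: h(0) = 0, h′(0) = 0, h′′(0) = 4, h′′′(0) = -8, h′′′′(0) = -76.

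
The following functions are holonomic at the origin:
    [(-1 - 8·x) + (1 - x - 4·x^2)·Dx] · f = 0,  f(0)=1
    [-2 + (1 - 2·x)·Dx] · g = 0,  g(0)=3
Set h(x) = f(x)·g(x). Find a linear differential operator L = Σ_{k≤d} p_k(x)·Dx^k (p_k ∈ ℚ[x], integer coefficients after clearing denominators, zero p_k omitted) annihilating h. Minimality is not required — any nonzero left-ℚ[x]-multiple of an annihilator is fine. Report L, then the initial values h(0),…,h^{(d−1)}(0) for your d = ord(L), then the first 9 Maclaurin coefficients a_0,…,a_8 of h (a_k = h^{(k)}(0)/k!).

f: a_k = 1, 1, 5, 9, 29, 65, 181, 441, 1165, …
g: a_k = 3, 6, 12, 24, 48, 96, 192, 384, 768, …
Product ⇒ symmetric product L₀, ord ≤ 1.
L = (-3 - 4·x + 24·x^2) + (1 - 3·x - 2·x^2 + 8·x^3)·Dx  (order 1).
h: a_k = 3, 9, 33, 93, 273, 741, 2025, 5373, 14241, …
ICs: h(0) = 3.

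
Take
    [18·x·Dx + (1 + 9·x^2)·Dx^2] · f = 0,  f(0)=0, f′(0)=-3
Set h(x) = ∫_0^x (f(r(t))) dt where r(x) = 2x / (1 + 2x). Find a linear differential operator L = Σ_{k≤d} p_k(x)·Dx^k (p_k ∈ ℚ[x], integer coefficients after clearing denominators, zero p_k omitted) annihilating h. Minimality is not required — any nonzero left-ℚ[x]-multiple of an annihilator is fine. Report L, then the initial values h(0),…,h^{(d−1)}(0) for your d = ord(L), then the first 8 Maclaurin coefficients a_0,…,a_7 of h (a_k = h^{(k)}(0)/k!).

f: a_k = 0, -3, 0, 9, 0, -243/5, 0, 2187/7, …
Substitute x→r, Dx→(1/r')Dx; clear ⇒ L₀.
∫: right-multiply L₀ by Dx.
L = (4 + 80·x)·Dx^2 + (1 + 4·x + 40·x^2)·Dx^3  (order 3).
h: a_k = 0, 0, -3, 4, 12, -384/5, 64/5, 9984/7, …
ICs: h(0) = 0, h′(0) = 0, h′′(0) = -6.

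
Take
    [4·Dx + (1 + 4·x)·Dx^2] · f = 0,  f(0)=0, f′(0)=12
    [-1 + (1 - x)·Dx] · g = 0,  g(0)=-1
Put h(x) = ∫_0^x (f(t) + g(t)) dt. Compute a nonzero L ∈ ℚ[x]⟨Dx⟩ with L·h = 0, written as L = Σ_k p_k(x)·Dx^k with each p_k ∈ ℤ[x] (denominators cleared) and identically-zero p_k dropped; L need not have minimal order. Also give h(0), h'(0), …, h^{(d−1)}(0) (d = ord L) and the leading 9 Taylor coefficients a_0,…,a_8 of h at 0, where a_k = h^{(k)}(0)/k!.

L = (-44 - 16·x)·Dx^2 + (13 - 56·x - 32·x^2)·Dx^3 + (3 + 11·x - 6·x^2 - 8·x^3)·Dx^4  (order 4).
h: a_k = 0, -1, 11/2, -25/3, 63/4, -193/5, 3067/30, -2049/7, 49145/56, …
ICs: h(0) = 0, h′(0) = -1, h′′(0) = 11, h′′′(0) = -50.

f: a_k = 0, 12, -24, 64, -192, 3072/5, -2048, 49152/7, -24576, …
g: a_k = -1, -1, -1, -1, -1, -1, -1, -1, -1, …
Weyl lclm of L_f,L_g ⇒ L₀ (ord ≤ 3).
h=∫h₀ ⇒ L = L₀·Dx.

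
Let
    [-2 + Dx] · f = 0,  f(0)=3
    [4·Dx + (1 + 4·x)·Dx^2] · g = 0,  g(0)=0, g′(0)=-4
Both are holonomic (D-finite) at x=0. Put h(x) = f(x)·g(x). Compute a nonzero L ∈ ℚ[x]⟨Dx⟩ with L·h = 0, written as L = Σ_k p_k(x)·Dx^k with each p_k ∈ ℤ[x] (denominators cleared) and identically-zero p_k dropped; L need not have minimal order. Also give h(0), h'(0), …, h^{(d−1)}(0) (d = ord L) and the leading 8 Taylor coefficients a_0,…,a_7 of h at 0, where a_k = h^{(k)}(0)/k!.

f: a_k = 3, 6, 6, 4, 2, 4/5, 4/15, 8/105, …
g: a_k = 0, -4, 8, -64/3, 64, -1024/5, 2048/3, -16384/7, …
h₀=f·g: eliminate ⇒ L₀, order ≤ 1·2.
L = (-4 + 16·x) - 16·x·Dx + (1 + 4·x)·Dx^2  (order 2).
h: a_k = 0, -12, 0, -40, 96, -1672/5, 3392/3, -413264/105, …
ICs: h(0) = 0, h′(0) = -12.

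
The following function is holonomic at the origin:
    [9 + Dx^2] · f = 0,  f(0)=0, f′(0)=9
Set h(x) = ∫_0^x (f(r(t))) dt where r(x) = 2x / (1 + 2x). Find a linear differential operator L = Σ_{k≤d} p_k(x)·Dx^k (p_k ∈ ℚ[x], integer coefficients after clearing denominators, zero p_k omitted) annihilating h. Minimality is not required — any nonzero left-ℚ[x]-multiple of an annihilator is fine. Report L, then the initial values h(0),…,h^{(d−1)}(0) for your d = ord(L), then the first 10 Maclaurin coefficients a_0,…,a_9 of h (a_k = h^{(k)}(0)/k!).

L = 36·Dx + (4 + 24·x + 48·x^2 + 32·x^3)·Dx^2 + (1 + 8·x + 24·x^2 + 32·x^3 + 16·x^4)·Dx^3  (order 3).
h: a_k = 0, 0, 9, -12, -9, 504/5, -1758/5, 6120/7, -58059/35, 10096/5, …
ICs: h(0) = 0, h′(0) = 0, h′′(0) = 18.

f: a_k = 0, 9, 0, -27/2, 0, 243/40, 0, -729/560, 0, 729/4480, …
Substitute x→r, Dx→(1/r')Dx; clear ⇒ L₀.
h=∫h₀ ⇒ L = L₀·Dx.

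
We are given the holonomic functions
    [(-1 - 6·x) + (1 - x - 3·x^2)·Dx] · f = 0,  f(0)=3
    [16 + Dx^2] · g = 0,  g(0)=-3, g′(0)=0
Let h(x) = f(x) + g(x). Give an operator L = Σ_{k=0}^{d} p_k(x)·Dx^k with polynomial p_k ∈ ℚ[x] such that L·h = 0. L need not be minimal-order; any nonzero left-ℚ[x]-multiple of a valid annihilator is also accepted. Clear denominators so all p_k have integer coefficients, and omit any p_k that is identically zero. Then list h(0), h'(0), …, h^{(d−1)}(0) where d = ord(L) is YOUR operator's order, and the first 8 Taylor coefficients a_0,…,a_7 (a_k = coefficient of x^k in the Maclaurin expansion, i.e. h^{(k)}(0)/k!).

L = (464 + 2816·x + 416·x^2 + 2112·x^3 + 5760·x^4 + 6912·x^5) + (-192 + 304·x + 672·x^2 - 1312·x^3 - 1008·x^4 + 3456·x^5 + 3456·x^6)·Dx + (29 + 176·x + 26·x^2 + 132·x^3 + 360·x^4 + 432·x^5)·Dx^2 + (-12 + 19·x + 42·x^2 - 82·x^3 - 63·x^4 + 216·x^5 + 216·x^6)·Dx^3  (order 3).
h: a_k = 0, 3, 36, 21, 25, 120, 4621/15, 651, …
ICs: h(0) = 0, h′(0) = 3, h′′(0) = 72.

f: a_k = 3, 3, 12, 21, 57, 120, 291, 651, …
g: a_k = -3, 0, 24, 0, -32, 0, 256/15, 0, …
Sum ⇒ L₀ = lclm(L_f,L_g) in ℚ(x)⟨Dx⟩.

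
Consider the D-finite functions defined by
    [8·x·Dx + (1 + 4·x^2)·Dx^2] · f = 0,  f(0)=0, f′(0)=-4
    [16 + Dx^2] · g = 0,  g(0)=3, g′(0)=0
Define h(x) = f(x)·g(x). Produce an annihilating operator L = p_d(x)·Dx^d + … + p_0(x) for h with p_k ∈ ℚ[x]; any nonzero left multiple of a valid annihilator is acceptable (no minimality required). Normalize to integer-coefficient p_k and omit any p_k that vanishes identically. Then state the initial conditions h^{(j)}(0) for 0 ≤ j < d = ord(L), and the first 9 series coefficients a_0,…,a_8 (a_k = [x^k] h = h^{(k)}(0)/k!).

f: a_k = 0, -4, 0, 16/3, 0, -64/5, 0, 256/7, 0, …
g: a_k = 3, 0, -24, 0, 32, 0, -256/15, 0, 512/105, …
f·g: L₀ = L_f ⊗_s L_g, ord ≤ 2·2.
L = (2560 + 29696·x^2 + 118784·x^4 + 262144·x^6 + 262144·x^8) + (1536·x + 14336·x^3 + 49152·x^5 + 65536·x^7)·Dx + (240 + 3008·x^2 + 13824·x^4 + 32768·x^6 + 32768·x^8)·Dx^2 + (96·x + 896·x^3 + 3072·x^5 + 4096·x^7)·Dx^3 + (5 + 72·x^2 + 400·x^4 + 1024·x^6 + 1024·x^8)·Dx^4  (order 4).
h: a_k = 0, -12, 0, 112, 0, -1472/5, 0, 68864/105, 0, …
ICs: h(0) = 0, h′(0) = -12, h′′(0) = 0, h′′′(0) = 672.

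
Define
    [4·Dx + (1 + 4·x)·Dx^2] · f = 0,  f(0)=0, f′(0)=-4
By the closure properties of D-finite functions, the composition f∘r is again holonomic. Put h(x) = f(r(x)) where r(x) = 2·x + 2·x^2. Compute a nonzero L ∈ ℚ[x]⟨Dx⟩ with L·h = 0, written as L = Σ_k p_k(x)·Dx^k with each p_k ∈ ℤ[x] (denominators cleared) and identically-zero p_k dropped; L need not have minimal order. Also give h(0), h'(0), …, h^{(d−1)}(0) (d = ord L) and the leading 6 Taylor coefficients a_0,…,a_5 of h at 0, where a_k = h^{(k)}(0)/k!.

L = (6 + 16·x + 16·x^2)·Dx + (1 + 10·x + 24·x^2 + 16·x^3)·Dx^2  (order 2).
h: a_k = 0, -8, 24, -320/3, 544, -14848/5, …
ICs: h(0) = 0, h′(0) = -8.

f: a_k = 0, -4, 8, -64/3, 64, -1024/5, …
Substitute x→r, Dx→(1/r')Dx; clear ⇒ L₀.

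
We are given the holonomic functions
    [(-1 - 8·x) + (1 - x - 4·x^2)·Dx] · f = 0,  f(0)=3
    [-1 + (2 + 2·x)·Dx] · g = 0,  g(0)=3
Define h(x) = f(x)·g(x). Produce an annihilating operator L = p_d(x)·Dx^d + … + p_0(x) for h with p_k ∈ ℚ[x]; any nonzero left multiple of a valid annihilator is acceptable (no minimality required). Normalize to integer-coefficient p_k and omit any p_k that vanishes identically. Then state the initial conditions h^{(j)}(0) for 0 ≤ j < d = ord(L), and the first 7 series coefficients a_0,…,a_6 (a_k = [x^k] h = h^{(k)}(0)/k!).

L = (3 + 17·x + 12·x^2) + (-2 + 10·x^2 + 8·x^3)·Dx  (order 1).
h: a_k = 9, 27/2, 387/8, 1647/16, 37899/128, 181269/256, 1937655/1024, …
ICs: h(0) = 9.

f: a_k = 3, 3, 15, 27, 87, 195, 543, …
g: a_k = 3, 3/2, -3/8, 3/16, -15/128, 21/256, -63/1024, …
f·g: L₀ = L_f ⊗_s L_g, ord ≤ 1·1.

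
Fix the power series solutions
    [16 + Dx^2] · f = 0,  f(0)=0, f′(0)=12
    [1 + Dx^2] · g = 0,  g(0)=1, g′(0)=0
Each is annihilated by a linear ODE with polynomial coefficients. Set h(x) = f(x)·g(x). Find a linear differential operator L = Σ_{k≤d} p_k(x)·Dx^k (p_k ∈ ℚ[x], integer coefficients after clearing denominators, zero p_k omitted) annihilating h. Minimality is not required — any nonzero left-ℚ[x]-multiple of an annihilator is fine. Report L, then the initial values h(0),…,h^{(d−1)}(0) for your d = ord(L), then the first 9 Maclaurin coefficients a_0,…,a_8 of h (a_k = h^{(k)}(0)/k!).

f: a_k = 0, 12, 0, -32, 0, 128/5, 0, -1024/105, 0, …
g: a_k = 1, 0, -1/2, 0, 1/24, 0, -1/720, 0, 1/40320, …
Product ⇒ symmetric product L₀, ord ≤ 4.
L = 225 + 34·Dx^2 + Dx^4  (order 4).
h: a_k = 0, 12, 0, -38, 0, 421/10, 0, -10039/420, 0, …
ICs: h(0) = 0, h′(0) = 12, h′′(0) = 0, h′′′(0) = -228.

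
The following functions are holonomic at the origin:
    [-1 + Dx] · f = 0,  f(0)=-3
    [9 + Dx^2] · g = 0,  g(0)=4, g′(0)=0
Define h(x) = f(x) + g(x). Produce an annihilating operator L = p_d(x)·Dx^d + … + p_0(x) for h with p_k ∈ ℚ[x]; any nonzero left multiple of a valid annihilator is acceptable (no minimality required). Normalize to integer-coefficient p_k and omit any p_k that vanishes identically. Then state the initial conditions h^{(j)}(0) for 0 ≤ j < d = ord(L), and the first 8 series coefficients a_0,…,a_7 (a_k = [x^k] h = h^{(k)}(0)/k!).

L = -9 + 9·Dx - Dx^2 + Dx^3  (order 3).
h: a_k = 1, -3, -39/2, -1/2, 107/8, -1/40, -973/240, -1/1680, …
ICs: h(0) = 1, h′(0) = -3, h′′(0) = -39.

f: a_k = -3, -3, -3/2, -1/2, -1/8, -1/40, -1/240, -1/1680, …
g: a_k = 4, 0, -18, 0, 27/2, 0, -81/20, 0, …
L₀ := lclm(L_f,L_g); ord L₀ ≤ 1+2.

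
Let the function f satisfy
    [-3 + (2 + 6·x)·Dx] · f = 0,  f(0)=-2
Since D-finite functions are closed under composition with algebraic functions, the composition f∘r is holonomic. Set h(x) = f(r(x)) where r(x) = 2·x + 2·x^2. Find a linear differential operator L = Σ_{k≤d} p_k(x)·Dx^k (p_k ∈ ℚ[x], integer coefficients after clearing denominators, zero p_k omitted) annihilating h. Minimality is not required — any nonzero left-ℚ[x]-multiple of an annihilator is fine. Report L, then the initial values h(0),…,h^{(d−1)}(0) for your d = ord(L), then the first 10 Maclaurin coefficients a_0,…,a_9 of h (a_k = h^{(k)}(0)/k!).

L = (-3 - 6·x) + (1 + 6·x + 6·x^2)·Dx  (order 1).
h: a_k = -2, -6, 3, -9, 117/4, -405/4, 2943/8, -11097/8, 344493/64, -1367361/64, …
ICs: h(0) = -2.

f: a_k = -2, -3, 9/4, -27/8, 405/64, -1701/128, 15309/512, -72171/1024, 2814669/16384, -14073345/32768, …
L₀ from L_f via x↦r, Dx↦r'^{-1}Dx.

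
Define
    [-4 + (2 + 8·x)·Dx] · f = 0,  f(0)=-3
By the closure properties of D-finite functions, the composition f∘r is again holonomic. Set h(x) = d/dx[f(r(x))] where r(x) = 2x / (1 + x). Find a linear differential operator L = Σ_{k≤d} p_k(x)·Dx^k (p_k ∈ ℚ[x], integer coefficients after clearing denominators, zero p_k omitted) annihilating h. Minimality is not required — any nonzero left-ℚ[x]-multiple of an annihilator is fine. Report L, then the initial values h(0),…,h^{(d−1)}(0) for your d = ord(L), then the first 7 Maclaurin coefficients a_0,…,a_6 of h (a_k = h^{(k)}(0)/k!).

L = (-6 - 18·x) + (-1 - 10·x - 9·x^2)·Dx  (order 1).
h: a_k = -12, 72, -468, 3408, -26460, 212760, -1747620, …
ICs: h(0) = -12.

f: a_k = -3, -6, 6, -12, 30, -84, 252, …
L₀ from L_f via x↦r, Dx↦r'^{-1}Dx.
Differentiate: ansatz ord ≤ ord L₀ ⇒ L.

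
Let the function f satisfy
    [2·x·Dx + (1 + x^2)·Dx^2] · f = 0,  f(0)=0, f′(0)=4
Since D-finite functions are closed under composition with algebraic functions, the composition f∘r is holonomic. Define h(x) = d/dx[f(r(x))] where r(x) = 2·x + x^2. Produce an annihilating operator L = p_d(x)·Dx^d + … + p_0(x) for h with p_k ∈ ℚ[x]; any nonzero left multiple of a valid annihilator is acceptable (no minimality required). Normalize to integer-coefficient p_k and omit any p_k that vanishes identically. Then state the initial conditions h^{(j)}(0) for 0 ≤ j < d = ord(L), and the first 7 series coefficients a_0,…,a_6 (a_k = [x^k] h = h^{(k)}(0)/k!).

f: a_k = 0, 4, 0, -4/3, 0, 4/5, 0, …
f∘r: x↦r, Dx↦Dx/r' in L_f ⇒ L₀.
h₀' ⇒ L via d/dx closure of L₀.
L = (-1 + 8·x + 16·x^2 + 12·x^3 + 3·x^4) + (1 + x + 4·x^2 + 8·x^3 + 5·x^4 + x^5)·Dx  (order 1).
h: a_k = 8, 8, -32, -64, 88, 376, -64, …
ICs: h(0) = 8.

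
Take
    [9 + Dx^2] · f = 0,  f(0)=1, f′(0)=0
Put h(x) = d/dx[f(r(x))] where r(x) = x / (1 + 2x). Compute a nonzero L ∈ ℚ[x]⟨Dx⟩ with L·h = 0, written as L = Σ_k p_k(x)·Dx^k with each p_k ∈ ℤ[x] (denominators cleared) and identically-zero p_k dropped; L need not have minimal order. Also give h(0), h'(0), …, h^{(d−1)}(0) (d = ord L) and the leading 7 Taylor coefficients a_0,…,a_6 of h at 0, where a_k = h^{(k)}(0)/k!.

L = (33 + 96·x + 96·x^2) + (12 + 72·x + 144·x^2 + 96·x^3)·Dx + (1 + 8·x + 24·x^2 + 32·x^3 + 16·x^4)·Dx^2  (order 2).
h: a_k = 0, -9, 54, -405/2, 585, -54243/40, 47061/20, …
ICs: h(0) = 0, h′(0) = -9.

f: a_k = 1, 0, -9/2, 0, 27/8, 0, -81/80, …
Substitute x→r, Dx→(1/r')Dx; clear ⇒ L₀.
Differentiate: ansatz ord ≤ ord L₀ ⇒ L.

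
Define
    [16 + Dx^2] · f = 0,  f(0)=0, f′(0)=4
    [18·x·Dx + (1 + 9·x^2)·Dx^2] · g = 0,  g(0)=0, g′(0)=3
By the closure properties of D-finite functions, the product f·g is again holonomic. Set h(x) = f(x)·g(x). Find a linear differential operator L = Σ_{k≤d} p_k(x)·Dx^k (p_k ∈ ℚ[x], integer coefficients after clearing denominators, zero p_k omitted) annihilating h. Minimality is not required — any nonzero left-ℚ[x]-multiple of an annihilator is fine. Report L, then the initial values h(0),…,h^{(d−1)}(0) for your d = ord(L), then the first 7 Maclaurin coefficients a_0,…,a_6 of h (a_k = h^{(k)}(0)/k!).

f: a_k = 0, 4, 0, -32/3, 0, 128/15, 0, …
g: a_k = 0, 3, 0, -9, 0, 243/5, 0, …
Sym-product of L_f,L_g gives L₀ (≤ ord 4).
L = (20800 + 494784·x^2 + 2923776·x^4 + 11943936·x^6 + 26873856·x^8) + (19584·x + 342144·x^3 + 2239488·x^5 + 6718464·x^7)·Dx + (1700 + 42732·x^2 + 318816·x^4 + 1492992·x^6 + 3359232·x^8)·Dx^2 + (1224·x + 21384·x^3 + 139968·x^5 + 419904·x^7)·Dx^3 + (25 + 738·x^2 + 8505·x^4 + 46656·x^6 + 104976·x^8)·Dx^4  (order 4).
h: a_k = 0, 0, 12, 0, -68, 0, 316, …
ICs: h(0) = 0, h′(0) = 0, h′′(0) = 24, h′′′(0) = 0.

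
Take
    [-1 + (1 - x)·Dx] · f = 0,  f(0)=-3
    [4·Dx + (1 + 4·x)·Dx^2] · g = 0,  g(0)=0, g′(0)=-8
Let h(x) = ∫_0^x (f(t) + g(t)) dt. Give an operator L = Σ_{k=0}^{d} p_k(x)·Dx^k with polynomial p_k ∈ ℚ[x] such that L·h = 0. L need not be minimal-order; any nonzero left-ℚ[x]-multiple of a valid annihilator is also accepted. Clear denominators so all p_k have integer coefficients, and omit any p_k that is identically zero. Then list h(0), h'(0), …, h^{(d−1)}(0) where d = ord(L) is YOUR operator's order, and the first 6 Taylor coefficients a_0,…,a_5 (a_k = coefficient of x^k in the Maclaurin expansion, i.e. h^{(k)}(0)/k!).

L = (44 + 16·x)·Dx^2 + (-13 + 56·x + 32·x^2)·Dx^3 + (-3 - 11·x + 6·x^2 + 8·x^3)·Dx^4  (order 4).
h: a_k = 0, -3, -11/2, 13/3, -137/12, 25, …
ICs: h(0) = 0, h′(0) = -3, h′′(0) = -11, h′′′(0) = 26.

f: a_k = -3, -3, -3, -3, -3, -3, …
g: a_k = 0, -8, 16, -128/3, 128, -2048/5, …
Sum ⇒ L₀ = lclm(L_f,L_g) in ℚ(x)⟨Dx⟩.
h=∫h₀ ⇒ L = L₀·Dx.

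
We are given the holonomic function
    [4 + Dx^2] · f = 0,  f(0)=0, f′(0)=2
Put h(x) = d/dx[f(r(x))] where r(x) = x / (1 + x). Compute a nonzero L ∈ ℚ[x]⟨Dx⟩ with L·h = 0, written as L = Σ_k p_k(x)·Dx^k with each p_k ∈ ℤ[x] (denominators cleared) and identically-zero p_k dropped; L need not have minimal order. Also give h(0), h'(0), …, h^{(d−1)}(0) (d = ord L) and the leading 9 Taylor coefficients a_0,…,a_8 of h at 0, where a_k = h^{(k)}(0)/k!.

L = (10 + 12·x + 6·x^2) + (6 + 18·x + 18·x^2 + 6·x^3)·Dx + (1 + 4·x + 6·x^2 + 4·x^3 + x^4)·Dx^2  (order 2).
h: a_k = 2, -4, 2, 8, -86/3, 60, -4418/45, 6064/45, -49262/315, …
ICs: h(0) = 2, h′(0) = -4.

f: a_k = 0, 2, 0, -4/3, 0, 4/15, 0, -8/315, 0, …
Substitute x→r, Dx→(1/r')Dx; clear ⇒ L₀.
h₀' ⇒ L via d/dx closure of L₀.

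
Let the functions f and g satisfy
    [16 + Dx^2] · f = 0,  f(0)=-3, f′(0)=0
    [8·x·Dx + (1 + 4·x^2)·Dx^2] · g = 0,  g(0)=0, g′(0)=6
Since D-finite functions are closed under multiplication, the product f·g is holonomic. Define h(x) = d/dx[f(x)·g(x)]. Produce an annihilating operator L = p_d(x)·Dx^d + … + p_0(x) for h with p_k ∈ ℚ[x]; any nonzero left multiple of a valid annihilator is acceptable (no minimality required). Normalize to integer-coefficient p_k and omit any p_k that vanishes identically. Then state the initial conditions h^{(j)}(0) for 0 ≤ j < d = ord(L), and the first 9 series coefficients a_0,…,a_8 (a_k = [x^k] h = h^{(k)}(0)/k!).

L = (4096 + 58368·x^2 + 354304·x^4 + 983040·x^6 + 1867776·x^8 + 2621440·x^10 + 2097152·x^12) + (1984·x + 30208·x^3 + 158720·x^5 + 409600·x^7 + 655360·x^9 + 524288·x^11)·Dx + (336 + 5216·x^2 + 34560·x^4 + 114176·x^6 + 249856·x^8 + 360448·x^10 + 262144·x^12)·Dx^2 + (124·x + 1888·x^3 + 9920·x^5 + 25600·x^7 + 40960·x^9 + 32768·x^11)·Dx^3 + (5 + 98·x^2 + 776·x^4 + 3296·x^6 + 8320·x^8 + 12288·x^10 + 8192·x^12)·Dx^4  (order 4).
h: a_k = -18, 0, 504, 0, -2208, 0, 34432/5, 0, -164352/7, …
ICs: h(0) = -18, h′(0) = 0, h′′(0) = 1008, h′′′(0) = 0.

f: a_k = -3, 0, 24, 0, -32, 0, 256/15, 0, -512/105, …
g: a_k = 0, 6, 0, -8, 0, 96/5, 0, -384/7, 0, …
Product ⇒ symmetric product L₀, ord ≤ 4.
h=h₀': d/dx-closure on L₀ ⇒ L.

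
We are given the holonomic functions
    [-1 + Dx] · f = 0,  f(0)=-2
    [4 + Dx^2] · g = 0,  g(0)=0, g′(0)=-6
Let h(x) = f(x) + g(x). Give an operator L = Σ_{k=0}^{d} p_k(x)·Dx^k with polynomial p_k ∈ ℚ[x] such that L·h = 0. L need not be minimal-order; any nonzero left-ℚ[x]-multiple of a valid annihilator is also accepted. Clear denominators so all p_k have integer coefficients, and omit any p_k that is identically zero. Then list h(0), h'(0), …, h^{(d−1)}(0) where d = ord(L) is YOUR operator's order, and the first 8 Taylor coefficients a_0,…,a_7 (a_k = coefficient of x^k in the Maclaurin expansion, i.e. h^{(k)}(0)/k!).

L = -4 + 4·Dx - Dx^2 + Dx^3  (order 3).
h: a_k = -2, -8, -1, 11/3, -1/12, -49/60, -1/360, 191/2520, …
ICs: h(0) = -2, h′(0) = -8, h′′(0) = -2.

f: a_k = -2, -2, -1, -1/3, -1/12, -1/60, -1/360, -1/2520, …
g: a_k = 0, -6, 0, 4, 0, -4/5, 0, 8/105, …
Sum ⇒ L₀ = lclm(L_f,L_g) in ℚ(x)⟨Dx⟩.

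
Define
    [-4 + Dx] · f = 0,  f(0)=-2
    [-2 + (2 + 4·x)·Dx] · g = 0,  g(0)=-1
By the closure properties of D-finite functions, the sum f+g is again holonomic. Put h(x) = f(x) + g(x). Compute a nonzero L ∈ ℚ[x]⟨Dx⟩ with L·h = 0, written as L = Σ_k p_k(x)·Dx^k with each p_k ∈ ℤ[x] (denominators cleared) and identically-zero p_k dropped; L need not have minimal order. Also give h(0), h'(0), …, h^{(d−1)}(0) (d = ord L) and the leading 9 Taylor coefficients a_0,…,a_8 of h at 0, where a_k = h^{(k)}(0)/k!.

L = (20 + 32·x) + (-17 - 64·x - 64·x^2)·Dx + (3 + 14·x + 16·x^2)·Dx^2  (order 2).
h: a_k = -3, -9, -31/2, -131/6, -497/24, -2153/120, -7247/720, -43163/5040, 4063/40320, …
ICs: h(0) = -3, h′(0) = -9.

f: a_k = -2, -8, -16, -64/3, -64/3, -256/15, -512/45, -2048/315, -1024/315, …
g: a_k = -1, -1, 1/2, -1/2, 5/8, -7/8, 21/16, -33/16, 429/128, …
Weyl lclm of L_f,L_g ⇒ L₀ (ord ≤ 2).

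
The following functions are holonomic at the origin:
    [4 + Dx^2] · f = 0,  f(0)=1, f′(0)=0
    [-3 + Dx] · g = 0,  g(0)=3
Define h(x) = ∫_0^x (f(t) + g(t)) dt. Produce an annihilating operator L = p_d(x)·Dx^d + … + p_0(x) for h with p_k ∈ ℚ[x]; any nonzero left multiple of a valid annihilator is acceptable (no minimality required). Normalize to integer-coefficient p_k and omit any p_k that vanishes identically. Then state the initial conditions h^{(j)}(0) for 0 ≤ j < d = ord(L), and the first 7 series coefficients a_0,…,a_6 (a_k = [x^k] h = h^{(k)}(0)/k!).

f: a_k = 1, 0, -2, 0, 2/3, 0, -4/45, …
g: a_k = 3, 9, 27/2, 27/2, 81/8, 243/40, 243/80, …
f+g: L₀ = lclm(L_f,L_g), ord ≤ 2+1.
∫: right-multiply L₀ by Dx.
L = -12·Dx + 4·Dx^2 - 3·Dx^3 + Dx^4  (order 4).
h: a_k = 0, 4, 9/2, 23/6, 27/8, 259/120, 81/80, …
ICs: h(0) = 0, h′(0) = 4, h′′(0) = 9, h′′′(0) = 23.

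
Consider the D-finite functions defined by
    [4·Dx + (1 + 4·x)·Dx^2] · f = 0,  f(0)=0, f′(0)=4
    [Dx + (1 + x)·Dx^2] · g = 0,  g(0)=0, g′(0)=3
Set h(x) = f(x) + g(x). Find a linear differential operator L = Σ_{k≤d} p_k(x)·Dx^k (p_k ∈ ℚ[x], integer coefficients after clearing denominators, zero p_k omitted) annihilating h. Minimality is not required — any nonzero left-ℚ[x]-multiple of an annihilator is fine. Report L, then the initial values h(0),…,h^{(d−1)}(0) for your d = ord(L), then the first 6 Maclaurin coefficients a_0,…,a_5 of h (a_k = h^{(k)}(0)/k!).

L = 8·Dx + (10 + 16·x)·Dx^2 + (1 + 5·x + 4·x^2)·Dx^3  (order 3).
h: a_k = 0, 7, -19/2, 67/3, -259/4, 1027/5, …
ICs: h(0) = 0, h′(0) = 7, h′′(0) = -19.

f: a_k = 0, 4, -8, 64/3, -64, 1024/5, …
g: a_k = 0, 3, -3/2, 1, -3/4, 3/5, …
h₀=f+g: left-lcm gives L₀, ord ≤ 4.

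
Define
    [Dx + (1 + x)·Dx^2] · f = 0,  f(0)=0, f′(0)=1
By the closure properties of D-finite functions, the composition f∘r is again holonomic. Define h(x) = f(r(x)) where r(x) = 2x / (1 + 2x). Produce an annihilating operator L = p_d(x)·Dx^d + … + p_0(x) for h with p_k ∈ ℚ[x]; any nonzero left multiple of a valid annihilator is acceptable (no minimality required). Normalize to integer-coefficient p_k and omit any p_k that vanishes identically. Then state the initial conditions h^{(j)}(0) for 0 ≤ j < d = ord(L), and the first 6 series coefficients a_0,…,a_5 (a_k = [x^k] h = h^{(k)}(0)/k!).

L = (6 + 16·x)·Dx + (1 + 6·x + 8·x^2)·Dx^2  (order 2).
h: a_k = 0, 2, -6, 56/3, -60, 992/5, …
ICs: h(0) = 0, h′(0) = 2.

f: a_k = 0, 1, -1/2, 1/3, -1/4, 1/5, …
Substitute x→r, Dx→(1/r')Dx; clear ⇒ L₀.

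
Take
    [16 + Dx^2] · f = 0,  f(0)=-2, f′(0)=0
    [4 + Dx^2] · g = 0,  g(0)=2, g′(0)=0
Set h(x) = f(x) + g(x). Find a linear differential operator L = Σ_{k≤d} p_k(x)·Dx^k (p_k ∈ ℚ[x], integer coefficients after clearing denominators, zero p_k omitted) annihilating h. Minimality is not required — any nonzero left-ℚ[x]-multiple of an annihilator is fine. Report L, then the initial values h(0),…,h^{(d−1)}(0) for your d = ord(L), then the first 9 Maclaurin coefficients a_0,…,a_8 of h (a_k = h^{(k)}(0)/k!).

f: a_k = -2, 0, 16, 0, -64/3, 0, 512/45, 0, -1024/315, …
g: a_k = 2, 0, -4, 0, 4/3, 0, -8/45, 0, 4/315, …
Weyl lclm of L_f,L_g ⇒ L₀ (ord ≤ 4).
L = 64 + 20·Dx^2 + Dx^4  (order 4).
h: a_k = 0, 0, 12, 0, -20, 0, 56/5, 0, -68/21, …
ICs: h(0) = 0, h′(0) = 0, h′′(0) = 24, h′′′(0) = 0.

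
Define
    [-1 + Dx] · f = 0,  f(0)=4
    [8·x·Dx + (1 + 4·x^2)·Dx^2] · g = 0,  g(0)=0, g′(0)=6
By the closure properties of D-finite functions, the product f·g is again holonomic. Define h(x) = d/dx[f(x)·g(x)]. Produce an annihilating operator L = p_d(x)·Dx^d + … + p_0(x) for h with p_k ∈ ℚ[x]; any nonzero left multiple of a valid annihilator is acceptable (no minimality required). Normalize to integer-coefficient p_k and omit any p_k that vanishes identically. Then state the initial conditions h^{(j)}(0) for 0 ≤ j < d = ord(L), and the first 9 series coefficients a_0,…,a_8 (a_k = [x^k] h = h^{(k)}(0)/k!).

L = (-7 - 16·x + 104·x^2 - 64·x^3 + 16·x^4) + (6 + 24·x - 112·x^2 + 96·x^3 - 32·x^4)·Dx + (1 - 8·x + 8·x^2 - 32·x^3 + 16·x^4)·Dx^2  (order 2).
h: a_k = 24, 48, -60, -112, 309, 430, -12763/10, -173788/105, 2903587/560, …
ICs: h(0) = 24, h′(0) = 48.

f: a_k = 4, 4, 2, 2/3, 1/6, 1/30, 1/180, 1/1260, 1/10080, …
g: a_k = 0, 6, 0, -8, 0, 96/5, 0, -384/7, 0, …
f·g: L₀ = L_f ⊗_s L_g, ord ≤ 1·2.
Derive L from L₀ (diff closure).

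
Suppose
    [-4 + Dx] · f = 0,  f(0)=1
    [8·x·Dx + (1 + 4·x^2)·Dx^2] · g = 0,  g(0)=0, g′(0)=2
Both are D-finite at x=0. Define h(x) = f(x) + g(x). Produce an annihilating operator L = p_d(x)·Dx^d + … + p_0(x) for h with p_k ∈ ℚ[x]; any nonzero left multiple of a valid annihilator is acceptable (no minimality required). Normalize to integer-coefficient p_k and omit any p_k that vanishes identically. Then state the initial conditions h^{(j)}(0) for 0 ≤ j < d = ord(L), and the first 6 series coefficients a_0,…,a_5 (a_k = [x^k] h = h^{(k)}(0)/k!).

L = (8 - 32·x - 96·x^2 - 128·x^3)·Dx + (-6 - 8·x^2 - 64·x^4)·Dx^2 + (1 + 2·x + 8·x^2 + 8·x^3 + 16·x^4)·Dx^3  (order 3).
h: a_k = 1, 6, 8, 8, 32/3, 224/15, …
ICs: h(0) = 1, h′(0) = 6, h′′(0) = 16.

f: a_k = 1, 4, 8, 32/3, 32/3, 128/15, …
g: a_k = 0, 2, 0, -8/3, 0, 32/5, …
f+g: L₀ = lclm(L_f,L_g), ord ≤ 1+2.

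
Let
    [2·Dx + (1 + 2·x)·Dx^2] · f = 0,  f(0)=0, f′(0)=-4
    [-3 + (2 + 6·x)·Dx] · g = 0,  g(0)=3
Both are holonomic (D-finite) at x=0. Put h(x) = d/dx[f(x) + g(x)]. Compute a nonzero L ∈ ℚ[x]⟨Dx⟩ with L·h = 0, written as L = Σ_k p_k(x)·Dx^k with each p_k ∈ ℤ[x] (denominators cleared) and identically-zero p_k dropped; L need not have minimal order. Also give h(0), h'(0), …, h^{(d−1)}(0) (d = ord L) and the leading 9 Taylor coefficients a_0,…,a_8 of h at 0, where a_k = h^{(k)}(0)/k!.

f: a_k = 0, -4, 4, -16/3, 8, -64/5, 64/3, -256/7, 64, …
g: a_k = 3, 9/2, -27/8, 81/16, -1215/128, 5103/256, -45927/1024, 216513/2048, -8444007/32768, …
Weyl lclm of L_f,L_g ⇒ L₀ (ord ≤ 3).
h₀' ⇒ L via d/dx closure of L₀.
L = (-6 + 36·x) + (5 + 84·x + 180·x^2)·Dx + (2 + 22·x + 72·x^2 + 72·x^3)·Dx^2  (order 2).
h: a_k = 1/2, 5/4, -13/16, -191/32, 9131/256, -72245/512, 991303/2048, -6346855/4096, 312871451/65536, …
ICs: h(0) = 1/2, h′(0) = 5/4.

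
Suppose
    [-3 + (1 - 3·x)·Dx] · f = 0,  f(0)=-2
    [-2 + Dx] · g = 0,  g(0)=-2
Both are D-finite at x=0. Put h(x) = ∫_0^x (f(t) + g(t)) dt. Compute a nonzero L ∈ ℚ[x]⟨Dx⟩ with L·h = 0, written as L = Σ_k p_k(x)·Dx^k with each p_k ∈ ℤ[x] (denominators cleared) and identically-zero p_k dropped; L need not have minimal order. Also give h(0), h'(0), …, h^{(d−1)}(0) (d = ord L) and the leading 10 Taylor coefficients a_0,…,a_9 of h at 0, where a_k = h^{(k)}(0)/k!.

L = (-24 - 36·x)·Dx + (14 + 24·x - 36·x^2)·Dx^2 + (-1 - 3·x + 18·x^2)·Dx^3  (order 3).
h: a_k = 0, -4, -5, -22/3, -85/6, -98/3, -3649/45, -9374/45, -688913/1260, -4133434/2835, …
ICs: h(0) = 0, h′(0) = -4, h′′(0) = -10.

f: a_k = -2, -6, -18, -54, -162, -486, -1458, -4374, -13122, -39366, …
g: a_k = -2, -4, -4, -8/3, -4/3, -8/15, -8/45, -16/315, -4/315, -8/2835, …
Weyl lclm of L_f,L_g ⇒ L₀ (ord ≤ 2).
h=∫h₀ ⇒ L = L₀·Dx.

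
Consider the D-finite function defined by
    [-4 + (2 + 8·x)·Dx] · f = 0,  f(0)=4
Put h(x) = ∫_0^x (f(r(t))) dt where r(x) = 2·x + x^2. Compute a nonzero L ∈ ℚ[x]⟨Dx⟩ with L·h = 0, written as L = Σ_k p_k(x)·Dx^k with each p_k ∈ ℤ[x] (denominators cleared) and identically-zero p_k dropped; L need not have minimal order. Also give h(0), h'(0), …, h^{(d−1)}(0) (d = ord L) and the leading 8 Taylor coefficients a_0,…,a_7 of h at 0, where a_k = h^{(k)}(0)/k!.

f: a_k = 4, 8, -8, 16, -40, 112, -336, 1056, …
h₀=f(r): pull back L_f along r ⇒ L₀.
∫: right-multiply L₀ by Dx.
L = (-4 - 4·x)·Dx + (1 + 8·x + 4·x^2)·Dx^2  (order 2).
h: a_k = 0, 4, 8, -8, 24, -456/5, 400, -13488/7, …
ICs: h(0) = 0, h′(0) = 4.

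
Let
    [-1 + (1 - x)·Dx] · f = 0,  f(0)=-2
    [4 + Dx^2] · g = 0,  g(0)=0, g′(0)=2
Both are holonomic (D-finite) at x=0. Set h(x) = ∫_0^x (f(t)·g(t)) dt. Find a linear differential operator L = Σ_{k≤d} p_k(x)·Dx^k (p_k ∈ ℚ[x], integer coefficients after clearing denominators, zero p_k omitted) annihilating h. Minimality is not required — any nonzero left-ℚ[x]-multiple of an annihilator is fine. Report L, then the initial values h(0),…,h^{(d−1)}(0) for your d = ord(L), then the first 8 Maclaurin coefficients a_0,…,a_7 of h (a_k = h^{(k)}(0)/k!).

L = (-4 + 4·x)·Dx + 2·Dx^2 + (-1 + x)·Dx^3  (order 3).
h: a_k = 0, 0, -2, -4/3, -1/3, -4/15, -14/45, -4/15, …
ICs: h(0) = 0, h′(0) = 0, h′′(0) = -4.

f: a_k = -2, -2, -2, -2, -2, -2, -2, -2, …
g: a_k = 0, 2, 0, -4/3, 0, 4/15, 0, -8/315, …
Product ⇒ symmetric product L₀, ord ≤ 2.
Integrate: L := L₀·Dx.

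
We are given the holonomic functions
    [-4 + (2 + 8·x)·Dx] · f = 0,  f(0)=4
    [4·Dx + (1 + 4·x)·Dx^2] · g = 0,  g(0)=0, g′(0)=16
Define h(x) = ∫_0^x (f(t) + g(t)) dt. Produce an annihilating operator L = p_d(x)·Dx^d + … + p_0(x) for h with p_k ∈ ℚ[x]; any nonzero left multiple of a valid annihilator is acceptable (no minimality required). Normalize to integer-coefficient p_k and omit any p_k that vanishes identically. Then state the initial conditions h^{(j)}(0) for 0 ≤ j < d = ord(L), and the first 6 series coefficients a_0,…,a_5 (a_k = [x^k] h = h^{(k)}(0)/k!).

f: a_k = 4, 8, -8, 16, -40, 112, …
g: a_k = 0, 16, -32, 256/3, -256, 4096/5, …
Weyl lclm of L_f,L_g ⇒ L₀ (ord ≤ 3).
h=∫₀ˣh₀: take L = L₀·Dx.
L = 8·Dx^2 + (10 + 40·x)·Dx^3 + (1 + 8·x + 16·x^2)·Dx^4  (order 4).
h: a_k = 0, 4, 12, -40/3, 76/3, -296/5, …
ICs: h(0) = 0, h′(0) = 4, h′′(0) = 24, h′′′(0) = -80.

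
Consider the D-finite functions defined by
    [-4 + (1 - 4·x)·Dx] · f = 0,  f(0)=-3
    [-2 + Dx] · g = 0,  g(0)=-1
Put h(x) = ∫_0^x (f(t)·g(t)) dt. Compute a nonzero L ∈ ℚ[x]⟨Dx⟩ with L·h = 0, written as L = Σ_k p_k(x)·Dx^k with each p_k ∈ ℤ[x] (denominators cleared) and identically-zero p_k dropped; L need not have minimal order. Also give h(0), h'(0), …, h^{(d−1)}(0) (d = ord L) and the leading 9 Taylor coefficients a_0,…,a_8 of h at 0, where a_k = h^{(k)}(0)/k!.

L = (6 - 8·x)·Dx + (-1 + 4·x)·Dx^2  (order 2).
h: a_k = 0, 3, 9, 26, 79, 1266/5, 12662/15, 303892/105, 354541/35, …
ICs: h(0) = 0, h′(0) = 3.

f: a_k = -3, -12, -48, -192, -768, -3072, -12288, -49152, -196608, …
g: a_k = -1, -2, -2, -4/3, -2/3, -4/15, -4/45, -8/315, -2/315, …
f·g: L₀ = L_f ⊗_s L_g, ord ≤ 1·1.
Integrate: L := L₀·Dx.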